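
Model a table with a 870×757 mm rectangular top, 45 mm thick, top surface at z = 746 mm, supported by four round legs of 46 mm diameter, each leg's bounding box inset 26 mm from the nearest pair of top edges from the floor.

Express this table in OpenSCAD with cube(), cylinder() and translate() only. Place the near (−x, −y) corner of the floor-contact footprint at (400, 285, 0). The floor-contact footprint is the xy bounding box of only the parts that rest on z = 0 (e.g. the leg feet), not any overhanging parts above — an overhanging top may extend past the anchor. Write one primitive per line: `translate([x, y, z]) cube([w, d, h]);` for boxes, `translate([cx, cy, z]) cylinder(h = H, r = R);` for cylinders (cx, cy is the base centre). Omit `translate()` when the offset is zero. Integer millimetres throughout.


translate([374, 259, 701]) cube([870, 757, 45]);
translate([423, 308, 0]) cylinder(h = 701, r = 23);
translate([1195, 308, 0]) cylinder(h = 701, r = 23);
translate([423, 967, 0]) cylinder(h = 701, r = 23);
translate([1195, 967, 0]) cylinder(h = 701, r = 23);


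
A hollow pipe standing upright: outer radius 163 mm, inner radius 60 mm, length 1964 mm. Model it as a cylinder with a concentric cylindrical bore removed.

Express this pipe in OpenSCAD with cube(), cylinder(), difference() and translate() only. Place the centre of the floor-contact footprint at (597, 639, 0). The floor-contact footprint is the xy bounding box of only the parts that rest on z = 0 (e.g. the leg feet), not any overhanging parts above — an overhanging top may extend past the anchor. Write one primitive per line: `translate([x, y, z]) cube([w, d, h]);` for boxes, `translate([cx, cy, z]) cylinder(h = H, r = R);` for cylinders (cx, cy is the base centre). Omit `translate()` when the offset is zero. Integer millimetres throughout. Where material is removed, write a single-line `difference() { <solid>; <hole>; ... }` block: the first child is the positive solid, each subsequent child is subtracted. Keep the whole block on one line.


difference() { translate([597, 639, 0]) cylinder(h = 1964, r = 163); translate([597, 639, 0]) cylinder(h = 1964, r = 60); }


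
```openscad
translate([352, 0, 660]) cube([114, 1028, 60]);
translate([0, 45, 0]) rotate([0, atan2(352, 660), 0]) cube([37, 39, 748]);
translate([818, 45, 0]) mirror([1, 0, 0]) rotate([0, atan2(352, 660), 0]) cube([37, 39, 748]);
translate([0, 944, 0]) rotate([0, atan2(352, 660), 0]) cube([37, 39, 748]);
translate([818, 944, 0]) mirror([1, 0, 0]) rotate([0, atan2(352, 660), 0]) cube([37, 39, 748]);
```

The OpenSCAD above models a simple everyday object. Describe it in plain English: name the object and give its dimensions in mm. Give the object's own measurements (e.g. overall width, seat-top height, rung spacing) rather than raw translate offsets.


A sawhorse. A 114×1028×60 mm beam (x, y, z) sits on two A-frame leg pairs. Each pair is two raked legs of 37×39 mm section (39 mm along y) splaying symmetrically in x. Each leg rises 660 mm vertically over 352 mm of horizontal reach and is 748 mm long along its own axis. Every leg's outer bottom edge rests on the floor and its outer top edge meets a bottom edge of the beam — the left legs (tilting toward +x) meet the beam's −x bottom edge, the right legs (their mirror images, tilting toward −x) meet its +x bottom edge — so the leg tops tuck under the beam, the beam's underside is 660 mm above the floor, and the feet are 818 mm apart outside-to-outside with the beam centred between them. The two leg pairs are set in 45 mm from either end of the beam.


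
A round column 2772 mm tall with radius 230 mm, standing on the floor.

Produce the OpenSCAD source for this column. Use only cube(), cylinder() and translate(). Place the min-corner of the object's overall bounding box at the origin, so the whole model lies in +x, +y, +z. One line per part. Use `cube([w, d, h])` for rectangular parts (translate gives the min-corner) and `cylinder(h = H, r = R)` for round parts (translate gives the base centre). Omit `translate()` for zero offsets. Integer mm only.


translate([230, 230, 0]) cylinder(h = 2772, r = 230);


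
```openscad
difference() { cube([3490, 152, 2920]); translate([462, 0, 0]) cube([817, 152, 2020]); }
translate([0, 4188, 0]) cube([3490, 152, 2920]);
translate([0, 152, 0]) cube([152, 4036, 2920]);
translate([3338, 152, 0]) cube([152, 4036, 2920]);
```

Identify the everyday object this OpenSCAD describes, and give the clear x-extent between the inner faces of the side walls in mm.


A single room. The interior width is 3186 mm.

Four walls enclosing a rectangle with a door in the front wall — a room. Outside width 3490 minus two 152 mm walls gives 3186 mm.


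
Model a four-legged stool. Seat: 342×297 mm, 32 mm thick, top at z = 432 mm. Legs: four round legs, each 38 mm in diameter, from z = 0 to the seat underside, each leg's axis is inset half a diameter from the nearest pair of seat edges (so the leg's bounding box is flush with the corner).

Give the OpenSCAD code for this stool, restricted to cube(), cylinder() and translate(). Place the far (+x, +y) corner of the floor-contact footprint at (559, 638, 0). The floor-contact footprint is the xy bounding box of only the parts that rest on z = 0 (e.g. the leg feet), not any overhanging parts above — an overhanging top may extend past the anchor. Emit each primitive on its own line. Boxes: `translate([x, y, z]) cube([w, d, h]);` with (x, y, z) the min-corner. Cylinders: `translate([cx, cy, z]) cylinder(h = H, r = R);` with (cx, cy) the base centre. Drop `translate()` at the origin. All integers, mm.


// leg_h = 432 - 32 = 400
translate([217, 341, 400]) cube([342, 297, 32]);
translate([236, 360, 0]) cylinder(h = 400, r = 19);
translate([540, 360, 0]) cylinder(h = 400, r = 19);
translate([236, 619, 0]) cylinder(h = 400, r = 19);
translate([540, 619, 0]) cylinder(h = 400, r = 19);


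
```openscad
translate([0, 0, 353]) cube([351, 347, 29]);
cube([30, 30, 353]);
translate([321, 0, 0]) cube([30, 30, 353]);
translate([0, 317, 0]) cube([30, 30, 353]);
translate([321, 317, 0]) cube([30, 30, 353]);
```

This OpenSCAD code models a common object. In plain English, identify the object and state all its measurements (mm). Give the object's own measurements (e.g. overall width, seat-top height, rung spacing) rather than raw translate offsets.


A four-legged stool. The seat is a 351×347×29 mm slab whose top surface is at z = 382 mm; four square legs, each 30×30 mm in cross-section, run from the floor (z = 0) to the underside of the seat, each flush with a corner of the seat.


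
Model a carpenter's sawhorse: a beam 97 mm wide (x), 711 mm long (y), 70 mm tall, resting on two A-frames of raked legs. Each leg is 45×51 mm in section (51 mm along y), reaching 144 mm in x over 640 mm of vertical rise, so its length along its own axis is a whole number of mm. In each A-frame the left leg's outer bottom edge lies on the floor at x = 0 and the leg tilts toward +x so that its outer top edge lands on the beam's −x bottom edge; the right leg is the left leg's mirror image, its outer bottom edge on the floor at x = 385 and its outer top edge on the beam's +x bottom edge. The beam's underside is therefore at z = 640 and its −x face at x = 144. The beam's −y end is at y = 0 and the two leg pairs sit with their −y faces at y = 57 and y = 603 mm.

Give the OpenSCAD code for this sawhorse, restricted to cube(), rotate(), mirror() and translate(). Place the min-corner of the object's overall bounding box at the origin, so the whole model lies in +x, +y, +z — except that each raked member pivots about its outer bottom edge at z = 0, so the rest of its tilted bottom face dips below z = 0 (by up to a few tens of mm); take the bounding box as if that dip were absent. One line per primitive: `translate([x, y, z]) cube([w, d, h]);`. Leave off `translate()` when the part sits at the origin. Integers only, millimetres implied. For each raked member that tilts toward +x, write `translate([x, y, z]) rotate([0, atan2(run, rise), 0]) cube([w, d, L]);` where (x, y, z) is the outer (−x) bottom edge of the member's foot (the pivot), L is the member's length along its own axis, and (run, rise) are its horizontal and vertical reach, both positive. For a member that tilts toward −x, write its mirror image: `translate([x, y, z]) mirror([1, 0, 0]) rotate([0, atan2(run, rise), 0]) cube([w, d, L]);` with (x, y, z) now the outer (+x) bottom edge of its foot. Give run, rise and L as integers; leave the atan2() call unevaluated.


// leg length = √(144² + 640²) = 656
// right-leg outer foot x = 2·144 + 97 = 385
// beam min-corner = (144, 0, 640)
translate([144, 0, 640]) cube([97, 711, 70]);
translate([0, 57, 0]) rotate([0, atan2(144, 640), 0]) cube([45, 51, 656]);
translate([385, 57, 0]) mirror([1, 0, 0]) rotate([0, atan2(144, 640), 0]) cube([45, 51, 656]);
translate([0, 603, 0]) rotate([0, atan2(144, 640), 0]) cube([45, 51, 656]);
translate([385, 603, 0]) mirror([1, 0, 0]) rotate([0, atan2(144, 640), 0]) cube([45, 51, 656]);


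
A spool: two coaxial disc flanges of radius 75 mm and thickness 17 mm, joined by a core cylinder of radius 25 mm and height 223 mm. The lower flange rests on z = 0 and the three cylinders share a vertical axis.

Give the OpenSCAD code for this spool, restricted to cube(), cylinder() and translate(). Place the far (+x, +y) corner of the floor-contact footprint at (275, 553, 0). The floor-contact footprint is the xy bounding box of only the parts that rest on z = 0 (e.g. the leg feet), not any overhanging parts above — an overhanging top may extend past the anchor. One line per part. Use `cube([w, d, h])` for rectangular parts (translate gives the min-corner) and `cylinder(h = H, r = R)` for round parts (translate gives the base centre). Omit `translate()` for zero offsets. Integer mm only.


translate([200, 478, 0]) cylinder(h = 17, r = 75);
translate([200, 478, 17]) cylinder(h = 223, r = 25);
translate([200, 478, 240]) cylinder(h = 17, r = 75);


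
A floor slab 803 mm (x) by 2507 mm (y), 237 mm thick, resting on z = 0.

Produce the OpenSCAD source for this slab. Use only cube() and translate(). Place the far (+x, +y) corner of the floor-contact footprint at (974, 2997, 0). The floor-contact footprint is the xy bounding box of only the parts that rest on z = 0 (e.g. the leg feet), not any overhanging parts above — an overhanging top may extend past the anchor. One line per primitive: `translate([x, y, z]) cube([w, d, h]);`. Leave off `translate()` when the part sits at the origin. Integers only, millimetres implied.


translate([171, 490, 0]) cube([803, 2507, 237]);


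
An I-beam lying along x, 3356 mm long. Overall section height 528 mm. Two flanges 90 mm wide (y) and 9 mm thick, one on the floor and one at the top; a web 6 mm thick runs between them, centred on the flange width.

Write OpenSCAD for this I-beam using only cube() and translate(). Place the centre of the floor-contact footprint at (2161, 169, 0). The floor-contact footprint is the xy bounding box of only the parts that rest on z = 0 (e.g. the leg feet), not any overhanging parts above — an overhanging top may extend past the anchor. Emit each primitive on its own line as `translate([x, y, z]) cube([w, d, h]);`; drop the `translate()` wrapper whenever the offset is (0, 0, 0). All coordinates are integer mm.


translate([483, 124, 0]) cube([3356, 90, 9]);
translate([483, 166, 9]) cube([3356, 6, 510]);
translate([483, 124, 519]) cube([3356, 90, 9]);


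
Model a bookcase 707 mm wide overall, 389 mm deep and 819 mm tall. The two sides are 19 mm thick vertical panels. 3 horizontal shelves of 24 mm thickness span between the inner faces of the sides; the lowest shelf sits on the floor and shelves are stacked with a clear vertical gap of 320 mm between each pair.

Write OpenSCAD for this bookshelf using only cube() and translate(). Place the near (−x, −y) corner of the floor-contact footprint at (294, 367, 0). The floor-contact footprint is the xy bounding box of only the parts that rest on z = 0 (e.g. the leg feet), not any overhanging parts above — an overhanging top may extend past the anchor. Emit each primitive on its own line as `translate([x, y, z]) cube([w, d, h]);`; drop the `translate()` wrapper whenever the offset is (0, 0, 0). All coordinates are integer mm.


translate([294, 367, 0]) cube([19, 389, 819]);
translate([982, 367, 0]) cube([19, 389, 819]);
translate([313, 367, 0]) cube([669, 389, 24]);
translate([313, 367, 344]) cube([669, 389, 24]);
translate([313, 367, 688]) cube([669, 389, 24]);


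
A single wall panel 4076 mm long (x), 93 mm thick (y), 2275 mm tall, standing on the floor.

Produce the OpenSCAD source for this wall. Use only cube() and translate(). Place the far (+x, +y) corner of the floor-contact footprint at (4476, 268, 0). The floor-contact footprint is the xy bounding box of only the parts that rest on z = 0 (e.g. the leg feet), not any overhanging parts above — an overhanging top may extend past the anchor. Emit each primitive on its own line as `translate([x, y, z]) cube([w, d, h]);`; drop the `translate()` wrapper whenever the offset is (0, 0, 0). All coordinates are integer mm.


translate([400, 175, 0]) cube([4076, 93, 2275]);


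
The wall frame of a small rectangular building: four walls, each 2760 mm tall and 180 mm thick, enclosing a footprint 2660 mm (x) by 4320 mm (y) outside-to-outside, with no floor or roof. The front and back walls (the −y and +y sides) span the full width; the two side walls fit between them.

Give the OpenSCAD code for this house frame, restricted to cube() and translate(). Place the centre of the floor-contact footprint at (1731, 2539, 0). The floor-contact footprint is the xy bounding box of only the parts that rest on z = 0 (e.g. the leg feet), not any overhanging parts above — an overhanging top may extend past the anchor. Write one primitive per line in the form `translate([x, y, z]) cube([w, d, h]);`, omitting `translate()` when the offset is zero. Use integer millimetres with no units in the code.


translate([401, 379, 0]) cube([2660, 180, 2760]);
translate([401, 4519, 0]) cube([2660, 180, 2760]);
translate([401, 559, 0]) cube([180, 3960, 2760]);
translate([2881, 559, 0]) cube([180, 3960, 2760]);


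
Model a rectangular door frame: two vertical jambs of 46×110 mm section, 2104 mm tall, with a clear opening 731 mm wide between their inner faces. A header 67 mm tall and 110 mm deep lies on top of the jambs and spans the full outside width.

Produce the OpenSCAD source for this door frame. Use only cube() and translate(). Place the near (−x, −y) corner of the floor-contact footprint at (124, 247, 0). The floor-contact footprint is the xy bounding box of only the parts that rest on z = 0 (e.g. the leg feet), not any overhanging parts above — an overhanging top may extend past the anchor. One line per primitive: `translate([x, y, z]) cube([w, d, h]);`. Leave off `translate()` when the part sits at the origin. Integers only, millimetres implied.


translate([124, 247, 0]) cube([46, 110, 2104]);
translate([901, 247, 0]) cube([46, 110, 2104]);
translate([124, 247, 2104]) cube([823, 110, 67]);


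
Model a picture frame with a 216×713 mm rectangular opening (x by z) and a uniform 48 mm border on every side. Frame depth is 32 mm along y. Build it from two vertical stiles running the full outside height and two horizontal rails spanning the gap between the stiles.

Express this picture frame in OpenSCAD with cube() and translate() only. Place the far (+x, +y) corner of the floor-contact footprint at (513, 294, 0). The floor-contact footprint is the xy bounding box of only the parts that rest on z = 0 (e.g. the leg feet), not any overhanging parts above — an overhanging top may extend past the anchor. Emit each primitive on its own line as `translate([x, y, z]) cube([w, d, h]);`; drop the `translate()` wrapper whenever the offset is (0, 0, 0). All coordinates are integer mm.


translate([201, 262, 0]) cube([48, 32, 809]);
translate([465, 262, 0]) cube([48, 32, 809]);
translate([249, 262, 0]) cube([216, 32, 48]);
translate([249, 262, 761]) cube([216, 32, 48]);


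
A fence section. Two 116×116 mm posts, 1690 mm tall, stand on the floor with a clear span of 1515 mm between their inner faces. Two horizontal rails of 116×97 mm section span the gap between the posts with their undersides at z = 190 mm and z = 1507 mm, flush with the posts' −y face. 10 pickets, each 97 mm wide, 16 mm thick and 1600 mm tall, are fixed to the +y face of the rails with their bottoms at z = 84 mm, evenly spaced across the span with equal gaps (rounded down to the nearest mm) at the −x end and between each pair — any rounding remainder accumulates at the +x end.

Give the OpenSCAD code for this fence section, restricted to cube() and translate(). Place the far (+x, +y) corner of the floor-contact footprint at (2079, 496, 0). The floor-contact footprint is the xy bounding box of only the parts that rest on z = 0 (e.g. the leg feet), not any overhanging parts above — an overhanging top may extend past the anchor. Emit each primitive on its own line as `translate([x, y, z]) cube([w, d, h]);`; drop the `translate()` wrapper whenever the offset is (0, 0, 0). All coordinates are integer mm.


translate([332, 380, 0]) cube([116, 116, 1690]);
translate([1963, 380, 0]) cube([116, 116, 1690]);
translate([448, 380, 190]) cube([1515, 116, 97]);
translate([448, 380, 1507]) cube([1515, 116, 97]);
translate([497, 496, 84]) cube([97, 16, 1600]);
translate([643, 496, 84]) cube([97, 16, 1600]);
translate([789, 496, 84]) cube([97, 16, 1600]);
translate([935, 496, 84]) cube([97, 16, 1600]);
translate([1081, 496, 84]) cube([97, 16, 1600]);
translate([1227, 496, 84]) cube([97, 16, 1600]);
translate([1373, 496, 84]) cube([97, 16, 1600]);
translate([1519, 496, 84]) cube([97, 16, 1600]);
translate([1665, 496, 84]) cube([97, 16, 1600]);
translate([1811, 496, 84]) cube([97, 16, 1600]);


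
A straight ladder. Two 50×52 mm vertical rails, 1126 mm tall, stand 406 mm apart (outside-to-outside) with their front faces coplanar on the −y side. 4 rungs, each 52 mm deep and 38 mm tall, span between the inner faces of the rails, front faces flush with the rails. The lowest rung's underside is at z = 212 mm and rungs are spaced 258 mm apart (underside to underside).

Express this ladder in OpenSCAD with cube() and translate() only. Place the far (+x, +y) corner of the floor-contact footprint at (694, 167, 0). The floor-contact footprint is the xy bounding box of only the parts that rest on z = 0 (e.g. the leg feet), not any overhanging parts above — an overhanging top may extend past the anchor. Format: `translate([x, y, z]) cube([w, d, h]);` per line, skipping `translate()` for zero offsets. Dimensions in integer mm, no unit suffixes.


translate([288, 115, 0]) cube([50, 52, 1126]);
translate([644, 115, 0]) cube([50, 52, 1126]);
translate([338, 115, 212]) cube([306, 52, 38]);
translate([338, 115, 470]) cube([306, 52, 38]);
translate([338, 115, 728]) cube([306, 52, 38]);
translate([338, 115, 986]) cube([306, 52, 38]);


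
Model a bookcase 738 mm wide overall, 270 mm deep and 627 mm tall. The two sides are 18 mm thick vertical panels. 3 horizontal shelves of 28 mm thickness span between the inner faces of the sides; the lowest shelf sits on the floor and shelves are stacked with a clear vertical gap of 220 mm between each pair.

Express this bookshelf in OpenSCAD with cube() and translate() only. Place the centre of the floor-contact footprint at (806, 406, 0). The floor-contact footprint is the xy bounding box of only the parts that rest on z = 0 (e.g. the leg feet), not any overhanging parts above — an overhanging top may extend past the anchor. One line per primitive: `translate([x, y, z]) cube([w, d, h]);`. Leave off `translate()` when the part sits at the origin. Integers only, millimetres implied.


translate([437, 271, 0]) cube([18, 270, 627]);
translate([1157, 271, 0]) cube([18, 270, 627]);
translate([455, 271, 0]) cube([702, 270, 28]);
translate([455, 271, 248]) cube([702, 270, 28]);
translate([455, 271, 496]) cube([702, 270, 28]);


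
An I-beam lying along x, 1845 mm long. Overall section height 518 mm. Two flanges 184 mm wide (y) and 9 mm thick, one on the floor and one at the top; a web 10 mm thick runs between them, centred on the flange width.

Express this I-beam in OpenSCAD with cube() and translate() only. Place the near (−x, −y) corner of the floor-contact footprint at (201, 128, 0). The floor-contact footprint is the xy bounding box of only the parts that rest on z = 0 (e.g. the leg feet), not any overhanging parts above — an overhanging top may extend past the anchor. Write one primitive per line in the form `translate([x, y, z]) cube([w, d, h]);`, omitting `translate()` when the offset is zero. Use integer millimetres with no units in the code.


translate([201, 128, 0]) cube([1845, 184, 9]);
translate([201, 215, 9]) cube([1845, 10, 500]);
translate([201, 128, 509]) cube([1845, 184, 9]);


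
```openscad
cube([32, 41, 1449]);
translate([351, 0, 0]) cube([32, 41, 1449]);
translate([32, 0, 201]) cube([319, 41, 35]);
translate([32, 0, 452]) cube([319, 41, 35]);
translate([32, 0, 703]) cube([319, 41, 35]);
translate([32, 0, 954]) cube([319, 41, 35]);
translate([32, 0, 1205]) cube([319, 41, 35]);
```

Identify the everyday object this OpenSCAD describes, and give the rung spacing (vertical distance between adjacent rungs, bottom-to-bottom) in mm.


A ladder. The rung spacing is 251 mm.

Two tall 32×41 posts with 5 short bars between them — a ladder. Adjacent rungs sit at z = 201 and z = 452, so the spacing is 452 − 201 = 251 mm.


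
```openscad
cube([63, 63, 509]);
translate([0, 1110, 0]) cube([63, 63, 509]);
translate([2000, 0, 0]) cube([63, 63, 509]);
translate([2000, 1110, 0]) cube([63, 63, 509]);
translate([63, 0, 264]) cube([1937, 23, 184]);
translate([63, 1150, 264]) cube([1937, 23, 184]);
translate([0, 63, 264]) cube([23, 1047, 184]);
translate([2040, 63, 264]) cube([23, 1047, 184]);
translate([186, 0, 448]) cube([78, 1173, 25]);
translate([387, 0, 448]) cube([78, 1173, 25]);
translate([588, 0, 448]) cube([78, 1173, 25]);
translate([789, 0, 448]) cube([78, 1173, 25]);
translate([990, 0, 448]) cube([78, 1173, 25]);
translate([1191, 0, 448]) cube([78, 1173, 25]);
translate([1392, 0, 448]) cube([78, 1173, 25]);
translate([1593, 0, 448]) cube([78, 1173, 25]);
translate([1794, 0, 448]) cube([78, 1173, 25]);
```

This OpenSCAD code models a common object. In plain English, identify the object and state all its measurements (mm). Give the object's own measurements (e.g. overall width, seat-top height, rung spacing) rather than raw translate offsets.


A bed frame 2063 mm long (x) by 1173 mm wide (y). Four 63×63 mm corner posts, 509 mm tall, at the corners of the footprint. Four rails of 23 mm thickness and 184 mm height run between adjacent posts with their undersides at z = 264 mm, their outer faces flush with the outside of the frame (the two x-running rails run between the posts' inner faces; the two y-running rails run between the posts' inner faces). 9 slats, each 78 mm wide (x) and 25 mm thick, lie across the top of the two x-running rails, running the full 1173 mm width of the frame in y; along x they sit between the end posts with a 123 mm gap after the −x posts and between neighbouring slats, leaving 128 mm before the +x posts.


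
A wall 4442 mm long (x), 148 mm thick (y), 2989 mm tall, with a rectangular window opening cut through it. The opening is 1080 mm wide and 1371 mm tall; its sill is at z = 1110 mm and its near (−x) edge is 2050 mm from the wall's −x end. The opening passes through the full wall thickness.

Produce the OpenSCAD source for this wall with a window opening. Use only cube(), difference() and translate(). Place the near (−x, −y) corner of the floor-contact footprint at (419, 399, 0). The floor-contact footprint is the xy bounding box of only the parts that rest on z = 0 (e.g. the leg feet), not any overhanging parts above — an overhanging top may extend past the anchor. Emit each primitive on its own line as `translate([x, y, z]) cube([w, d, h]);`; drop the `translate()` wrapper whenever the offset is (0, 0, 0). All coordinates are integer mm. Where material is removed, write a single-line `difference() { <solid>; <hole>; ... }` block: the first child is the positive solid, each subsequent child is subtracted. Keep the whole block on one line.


difference() { translate([419, 399, 0]) cube([4442, 148, 2989]); translate([2469, 399, 1110]) cube([1080, 148, 1371]); }


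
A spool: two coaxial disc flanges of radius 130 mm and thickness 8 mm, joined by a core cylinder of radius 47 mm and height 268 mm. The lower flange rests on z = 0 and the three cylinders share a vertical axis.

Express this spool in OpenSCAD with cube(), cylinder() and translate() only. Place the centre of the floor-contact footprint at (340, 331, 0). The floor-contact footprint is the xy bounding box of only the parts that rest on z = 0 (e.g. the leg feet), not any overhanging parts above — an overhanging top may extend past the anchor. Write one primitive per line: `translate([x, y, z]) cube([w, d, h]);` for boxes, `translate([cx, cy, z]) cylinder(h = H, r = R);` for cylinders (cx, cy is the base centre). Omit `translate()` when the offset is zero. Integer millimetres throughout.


translate([340, 331, 0]) cylinder(h = 8, r = 130);
translate([340, 331, 8]) cylinder(h = 268, r = 47);
translate([340, 331, 276]) cylinder(h = 8, r = 130);


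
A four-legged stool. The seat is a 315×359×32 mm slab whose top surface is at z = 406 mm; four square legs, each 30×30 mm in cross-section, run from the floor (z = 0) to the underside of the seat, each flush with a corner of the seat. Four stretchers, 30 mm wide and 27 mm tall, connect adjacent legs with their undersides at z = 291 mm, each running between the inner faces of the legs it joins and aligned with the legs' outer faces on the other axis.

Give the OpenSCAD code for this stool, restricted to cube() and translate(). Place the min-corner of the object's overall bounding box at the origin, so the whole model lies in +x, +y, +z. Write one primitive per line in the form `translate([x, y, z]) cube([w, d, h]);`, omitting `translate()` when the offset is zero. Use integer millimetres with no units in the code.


// leg_h = 406 - 32 = 374
// stretcher span = 315 - 2*30 = 255
translate([0, 0, 374]) cube([315, 359, 32]);
cube([30, 30, 374]);
translate([285, 0, 0]) cube([30, 30, 374]);
translate([0, 329, 0]) cube([30, 30, 374]);
translate([285, 329, 0]) cube([30, 30, 374]);
translate([30, 0, 291]) cube([255, 30, 27]);
translate([30, 329, 291]) cube([255, 30, 27]);
translate([0, 30, 291]) cube([30, 299, 27]);
translate([285, 30, 291]) cube([30, 299, 27]);


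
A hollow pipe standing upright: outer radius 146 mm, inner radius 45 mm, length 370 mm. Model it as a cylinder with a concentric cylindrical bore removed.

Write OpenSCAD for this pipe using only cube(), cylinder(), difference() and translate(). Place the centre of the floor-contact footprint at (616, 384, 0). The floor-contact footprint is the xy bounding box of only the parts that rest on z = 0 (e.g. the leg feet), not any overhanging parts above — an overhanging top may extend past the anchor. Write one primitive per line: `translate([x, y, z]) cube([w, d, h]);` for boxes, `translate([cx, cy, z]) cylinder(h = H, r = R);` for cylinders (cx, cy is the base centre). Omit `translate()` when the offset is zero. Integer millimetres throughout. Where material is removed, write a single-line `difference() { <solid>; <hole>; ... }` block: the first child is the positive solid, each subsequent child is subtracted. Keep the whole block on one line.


difference() { translate([616, 384, 0]) cylinder(h = 370, r = 146); translate([616, 384, 0]) cylinder(h = 370, r = 45); }


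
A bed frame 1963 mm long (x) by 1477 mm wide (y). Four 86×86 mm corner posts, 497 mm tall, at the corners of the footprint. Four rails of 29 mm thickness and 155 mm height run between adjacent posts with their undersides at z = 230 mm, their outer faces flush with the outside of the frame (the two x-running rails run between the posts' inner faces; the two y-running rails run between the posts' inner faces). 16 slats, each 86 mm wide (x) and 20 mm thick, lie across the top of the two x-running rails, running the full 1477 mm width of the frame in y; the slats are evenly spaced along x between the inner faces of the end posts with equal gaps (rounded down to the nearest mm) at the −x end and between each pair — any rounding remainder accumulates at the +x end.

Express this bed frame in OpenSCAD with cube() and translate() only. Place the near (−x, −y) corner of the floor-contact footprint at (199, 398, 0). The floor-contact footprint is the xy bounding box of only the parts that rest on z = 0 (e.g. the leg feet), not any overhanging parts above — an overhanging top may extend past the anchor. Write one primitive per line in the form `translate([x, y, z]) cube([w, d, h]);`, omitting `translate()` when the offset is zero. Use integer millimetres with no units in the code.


translate([199, 398, 0]) cube([86, 86, 497]);
translate([199, 1789, 0]) cube([86, 86, 497]);
translate([2076, 398, 0]) cube([86, 86, 497]);
translate([2076, 1789, 0]) cube([86, 86, 497]);
translate([285, 398, 230]) cube([1791, 29, 155]);
translate([285, 1846, 230]) cube([1791, 29, 155]);
translate([199, 484, 230]) cube([29, 1305, 155]);
translate([2133, 484, 230]) cube([29, 1305, 155]);
translate([309, 398, 385]) cube([86, 1477, 20]);
translate([419, 398, 385]) cube([86, 1477, 20]);
translate([529, 398, 385]) cube([86, 1477, 20]);
translate([639, 398, 385]) cube([86, 1477, 20]);
translate([749, 398, 385]) cube([86, 1477, 20]);
translate([859, 398, 385]) cube([86, 1477, 20]);
translate([969, 398, 385]) cube([86, 1477, 20]);
translate([1079, 398, 385]) cube([86, 1477, 20]);
translate([1189, 398, 385]) cube([86, 1477, 20]);
translate([1299, 398, 385]) cube([86, 1477, 20]);
translate([1409, 398, 385]) cube([86, 1477, 20]);
translate([1519, 398, 385]) cube([86, 1477, 20]);
translate([1629, 398, 385]) cube([86, 1477, 20]);
translate([1739, 398, 385]) cube([86, 1477, 20]);
translate([1849, 398, 385]) cube([86, 1477, 20]);
translate([1959, 398, 385]) cube([86, 1477, 20]);


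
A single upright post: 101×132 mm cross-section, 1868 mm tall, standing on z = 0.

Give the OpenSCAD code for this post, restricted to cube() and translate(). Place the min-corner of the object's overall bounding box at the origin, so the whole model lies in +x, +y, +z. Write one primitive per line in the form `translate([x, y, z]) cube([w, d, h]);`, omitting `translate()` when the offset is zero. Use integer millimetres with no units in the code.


cube([101, 132, 1868]);


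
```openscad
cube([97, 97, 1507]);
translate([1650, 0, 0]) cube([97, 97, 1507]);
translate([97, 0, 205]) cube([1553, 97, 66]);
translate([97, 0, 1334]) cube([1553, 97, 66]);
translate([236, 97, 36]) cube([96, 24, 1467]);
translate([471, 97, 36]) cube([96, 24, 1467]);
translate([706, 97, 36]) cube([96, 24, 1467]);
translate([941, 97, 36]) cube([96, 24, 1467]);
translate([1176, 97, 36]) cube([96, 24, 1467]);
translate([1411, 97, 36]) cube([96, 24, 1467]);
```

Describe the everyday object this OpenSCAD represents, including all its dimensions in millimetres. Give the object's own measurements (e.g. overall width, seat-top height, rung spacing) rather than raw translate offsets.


A fence section. Two 97×97 mm posts, 1507 mm tall, stand on the floor with a clear span of 1553 mm between their inner faces. Two horizontal rails of 97×66 mm section span the gap between the posts with their undersides at z = 205 mm and z = 1334 mm, flush with the posts' −y face. 6 pickets, each 96 mm wide, 24 mm thick and 1467 mm tall, are fixed to the +y face of the rails with their bottoms at z = 36 mm, spaced across the span with a 139 mm gap after the −x post and between neighbouring pickets, with 143 mm left before the +x post.


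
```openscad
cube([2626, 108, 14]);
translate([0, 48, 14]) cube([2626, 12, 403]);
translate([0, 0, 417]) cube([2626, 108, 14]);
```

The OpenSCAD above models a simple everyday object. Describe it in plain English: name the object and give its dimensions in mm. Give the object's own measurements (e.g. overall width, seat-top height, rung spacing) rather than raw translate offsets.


An I-beam lying along x, 2626 mm long. Overall section height 431 mm. Two flanges 108 mm wide (y) and 14 mm thick, one on the floor and one at the top; a web 12 mm thick runs between them, centred on the flange width.


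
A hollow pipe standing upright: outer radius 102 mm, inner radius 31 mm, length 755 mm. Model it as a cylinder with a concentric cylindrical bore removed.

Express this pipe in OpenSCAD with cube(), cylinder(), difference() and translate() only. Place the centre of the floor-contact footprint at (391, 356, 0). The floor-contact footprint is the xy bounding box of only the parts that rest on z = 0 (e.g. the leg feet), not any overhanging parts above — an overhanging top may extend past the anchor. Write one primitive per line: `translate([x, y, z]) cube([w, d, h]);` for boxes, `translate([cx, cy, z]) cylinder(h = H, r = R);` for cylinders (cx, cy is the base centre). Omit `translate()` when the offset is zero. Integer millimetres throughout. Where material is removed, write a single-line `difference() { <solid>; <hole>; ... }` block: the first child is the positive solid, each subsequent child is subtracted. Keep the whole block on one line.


difference() { translate([391, 356, 0]) cylinder(h = 755, r = 102); translate([391, 356, 0]) cylinder(h = 755, r = 31); }


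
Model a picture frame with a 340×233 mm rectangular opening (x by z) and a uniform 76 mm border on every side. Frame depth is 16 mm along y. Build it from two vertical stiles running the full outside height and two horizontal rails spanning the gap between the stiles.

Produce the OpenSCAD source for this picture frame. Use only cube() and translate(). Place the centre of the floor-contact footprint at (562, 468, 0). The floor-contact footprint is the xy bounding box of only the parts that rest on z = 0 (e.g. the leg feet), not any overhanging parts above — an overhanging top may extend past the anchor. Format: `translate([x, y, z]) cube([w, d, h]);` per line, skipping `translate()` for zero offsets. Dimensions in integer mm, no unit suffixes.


translate([316, 460, 0]) cube([76, 16, 385]);
translate([732, 460, 0]) cube([76, 16, 385]);
translate([392, 460, 0]) cube([340, 16, 76]);
translate([392, 460, 309]) cube([340, 16, 76]);


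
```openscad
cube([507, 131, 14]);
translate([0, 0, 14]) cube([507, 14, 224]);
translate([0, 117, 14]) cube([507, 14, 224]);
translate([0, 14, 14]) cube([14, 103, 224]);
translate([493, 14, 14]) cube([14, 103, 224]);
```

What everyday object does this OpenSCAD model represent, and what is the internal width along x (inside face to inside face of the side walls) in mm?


An open box. The internal width is 479 mm.

A 507×131 base slab with four walls standing on it — an open box. The base is 507 mm wide and the walls are 14 mm thick, so the internal width is 507 − 2 × 14 = 479 mm.


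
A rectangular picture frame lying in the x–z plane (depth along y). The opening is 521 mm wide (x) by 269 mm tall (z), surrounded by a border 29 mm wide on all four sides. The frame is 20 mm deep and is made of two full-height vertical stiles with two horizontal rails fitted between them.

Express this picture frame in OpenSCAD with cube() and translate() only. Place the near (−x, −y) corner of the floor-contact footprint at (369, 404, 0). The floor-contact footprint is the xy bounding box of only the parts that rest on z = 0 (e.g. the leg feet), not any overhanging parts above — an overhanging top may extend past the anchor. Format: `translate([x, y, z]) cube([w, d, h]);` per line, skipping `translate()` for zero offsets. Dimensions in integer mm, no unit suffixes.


translate([369, 404, 0]) cube([29, 20, 327]);
translate([919, 404, 0]) cube([29, 20, 327]);
translate([398, 404, 0]) cube([521, 20, 29]);
translate([398, 404, 298]) cube([521, 20, 29]);


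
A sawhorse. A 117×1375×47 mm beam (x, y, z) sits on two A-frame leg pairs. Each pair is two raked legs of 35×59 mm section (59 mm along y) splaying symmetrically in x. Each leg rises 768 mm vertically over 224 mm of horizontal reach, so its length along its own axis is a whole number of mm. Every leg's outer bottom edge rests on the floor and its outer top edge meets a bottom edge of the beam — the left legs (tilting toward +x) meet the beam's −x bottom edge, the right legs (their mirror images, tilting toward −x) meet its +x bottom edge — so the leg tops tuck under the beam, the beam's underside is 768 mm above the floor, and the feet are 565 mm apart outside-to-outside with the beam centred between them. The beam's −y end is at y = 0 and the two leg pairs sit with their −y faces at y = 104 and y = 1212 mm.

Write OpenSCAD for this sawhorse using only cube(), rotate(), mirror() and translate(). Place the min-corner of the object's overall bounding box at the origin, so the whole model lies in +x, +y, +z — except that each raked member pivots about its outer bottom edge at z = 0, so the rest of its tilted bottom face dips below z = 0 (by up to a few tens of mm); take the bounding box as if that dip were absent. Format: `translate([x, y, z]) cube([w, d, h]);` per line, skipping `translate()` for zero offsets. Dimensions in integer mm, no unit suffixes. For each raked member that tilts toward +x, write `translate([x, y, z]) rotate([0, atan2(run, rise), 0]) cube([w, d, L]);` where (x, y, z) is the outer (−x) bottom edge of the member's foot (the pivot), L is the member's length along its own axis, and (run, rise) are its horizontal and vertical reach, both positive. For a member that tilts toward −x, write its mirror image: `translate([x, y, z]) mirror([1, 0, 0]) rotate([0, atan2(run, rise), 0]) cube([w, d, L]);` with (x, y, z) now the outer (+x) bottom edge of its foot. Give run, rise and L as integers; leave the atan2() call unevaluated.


translate([224, 0, 768]) cube([117, 1375, 47]);
translate([0, 104, 0]) rotate([0, atan2(224, 768), 0]) cube([35, 59, 800]);
translate([565, 104, 0]) mirror([1, 0, 0]) rotate([0, atan2(224, 768), 0]) cube([35, 59, 800]);
translate([0, 1212, 0]) rotate([0, atan2(224, 768), 0]) cube([35, 59, 800]);
translate([565, 1212, 0]) mirror([1, 0, 0]) rotate([0, atan2(224, 768), 0]) cube([35, 59, 800]);


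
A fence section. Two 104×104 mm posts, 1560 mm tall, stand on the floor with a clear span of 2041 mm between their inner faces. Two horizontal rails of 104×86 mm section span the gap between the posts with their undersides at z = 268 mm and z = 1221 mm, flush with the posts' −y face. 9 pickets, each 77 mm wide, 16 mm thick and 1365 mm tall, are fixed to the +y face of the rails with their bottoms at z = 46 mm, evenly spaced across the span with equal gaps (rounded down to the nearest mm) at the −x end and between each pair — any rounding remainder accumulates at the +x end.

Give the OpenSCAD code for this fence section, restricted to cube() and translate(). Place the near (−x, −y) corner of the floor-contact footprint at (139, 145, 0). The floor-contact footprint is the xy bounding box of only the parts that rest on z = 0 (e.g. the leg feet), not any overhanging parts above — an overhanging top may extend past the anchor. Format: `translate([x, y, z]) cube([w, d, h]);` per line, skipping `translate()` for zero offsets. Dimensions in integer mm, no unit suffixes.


translate([139, 145, 0]) cube([104, 104, 1560]);
translate([2284, 145, 0]) cube([104, 104, 1560]);
translate([243, 145, 268]) cube([2041, 104, 86]);
translate([243, 145, 1221]) cube([2041, 104, 86]);
translate([377, 249, 46]) cube([77, 16, 1365]);
translate([588, 249, 46]) cube([77, 16, 1365]);
translate([799, 249, 46]) cube([77, 16, 1365]);
translate([1010, 249, 46]) cube([77, 16, 1365]);
translate([1221, 249, 46]) cube([77, 16, 1365]);
translate([1432, 249, 46]) cube([77, 16, 1365]);
translate([1643, 249, 46]) cube([77, 16, 1365]);
translate([1854, 249, 46]) cube([77, 16, 1365]);
translate([2065, 249, 46]) cube([77, 16, 1365]);
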